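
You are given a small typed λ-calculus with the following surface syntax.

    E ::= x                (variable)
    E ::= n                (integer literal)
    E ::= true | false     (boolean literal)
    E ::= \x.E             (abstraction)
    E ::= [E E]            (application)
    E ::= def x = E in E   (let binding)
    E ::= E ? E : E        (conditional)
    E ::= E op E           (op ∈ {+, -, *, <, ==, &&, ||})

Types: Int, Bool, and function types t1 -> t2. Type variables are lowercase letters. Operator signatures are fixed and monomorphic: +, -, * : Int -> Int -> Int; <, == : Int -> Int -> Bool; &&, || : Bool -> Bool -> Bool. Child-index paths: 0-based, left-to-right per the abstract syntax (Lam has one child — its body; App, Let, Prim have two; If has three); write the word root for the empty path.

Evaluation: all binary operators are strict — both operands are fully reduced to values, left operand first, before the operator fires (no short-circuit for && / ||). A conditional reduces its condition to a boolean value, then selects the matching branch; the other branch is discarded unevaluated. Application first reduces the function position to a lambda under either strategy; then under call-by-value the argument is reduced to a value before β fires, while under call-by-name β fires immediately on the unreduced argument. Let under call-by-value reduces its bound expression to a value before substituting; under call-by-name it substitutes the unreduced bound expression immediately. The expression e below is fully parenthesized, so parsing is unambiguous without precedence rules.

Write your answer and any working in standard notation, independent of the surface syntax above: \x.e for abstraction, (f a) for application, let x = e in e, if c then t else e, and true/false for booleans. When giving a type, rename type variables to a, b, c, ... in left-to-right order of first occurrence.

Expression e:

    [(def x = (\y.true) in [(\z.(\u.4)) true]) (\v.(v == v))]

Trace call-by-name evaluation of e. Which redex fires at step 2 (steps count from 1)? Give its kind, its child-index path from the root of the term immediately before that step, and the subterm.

Answer: beta at 0 : ((\z.(\u.4)) true)

Working:
step 0: ((let x = (\y.true) in ((\z.(\u.4)) true)) (\v.(v == v)))
step 1: [let@0] (((\z.(\u.4)) true) (\v.(v == v)))
step 2: [beta@0] ((\u.4) (\v.(v == v)))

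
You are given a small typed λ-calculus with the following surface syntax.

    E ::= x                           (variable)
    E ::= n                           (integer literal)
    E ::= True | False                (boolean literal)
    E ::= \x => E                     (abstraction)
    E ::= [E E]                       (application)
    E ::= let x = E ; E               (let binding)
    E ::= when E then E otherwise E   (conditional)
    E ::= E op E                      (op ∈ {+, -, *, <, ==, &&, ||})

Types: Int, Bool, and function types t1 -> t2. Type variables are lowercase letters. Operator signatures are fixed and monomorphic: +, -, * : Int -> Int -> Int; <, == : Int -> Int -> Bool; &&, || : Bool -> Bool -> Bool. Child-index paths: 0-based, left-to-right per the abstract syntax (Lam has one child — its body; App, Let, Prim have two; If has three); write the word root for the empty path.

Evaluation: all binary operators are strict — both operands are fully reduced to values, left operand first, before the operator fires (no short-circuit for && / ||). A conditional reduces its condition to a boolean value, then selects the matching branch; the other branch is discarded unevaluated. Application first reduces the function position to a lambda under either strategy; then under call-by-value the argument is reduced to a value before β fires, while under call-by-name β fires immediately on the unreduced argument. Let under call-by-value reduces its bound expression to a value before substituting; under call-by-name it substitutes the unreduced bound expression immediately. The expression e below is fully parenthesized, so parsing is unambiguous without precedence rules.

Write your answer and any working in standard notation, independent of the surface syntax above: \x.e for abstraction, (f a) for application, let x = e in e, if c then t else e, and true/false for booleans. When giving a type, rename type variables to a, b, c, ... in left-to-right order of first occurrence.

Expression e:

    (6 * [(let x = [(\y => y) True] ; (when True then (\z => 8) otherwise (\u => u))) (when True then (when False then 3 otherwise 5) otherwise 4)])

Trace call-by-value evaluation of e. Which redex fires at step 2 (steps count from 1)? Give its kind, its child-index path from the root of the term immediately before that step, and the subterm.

Trace:
step 0: (6 * ((let x = ((\y.y) true) in (if true then (\z.8) else (\u.u))) (if true then (if false then 3 else 5) else 4)))
step 1: [beta@1.0.0] (6 * ((let x = true in (if true then (\z.8) else (\u.u))) (if true then (if false then 3 else 5) else 4)))
step 2: [let@1.0] (6 * ((if true then (\z.8) else (\u.u)) (if true then (if false then 3 else 5) else 4)))

Answer: let at 1.0 : (let x = true in (if true then (\z.8) else (\u.u)))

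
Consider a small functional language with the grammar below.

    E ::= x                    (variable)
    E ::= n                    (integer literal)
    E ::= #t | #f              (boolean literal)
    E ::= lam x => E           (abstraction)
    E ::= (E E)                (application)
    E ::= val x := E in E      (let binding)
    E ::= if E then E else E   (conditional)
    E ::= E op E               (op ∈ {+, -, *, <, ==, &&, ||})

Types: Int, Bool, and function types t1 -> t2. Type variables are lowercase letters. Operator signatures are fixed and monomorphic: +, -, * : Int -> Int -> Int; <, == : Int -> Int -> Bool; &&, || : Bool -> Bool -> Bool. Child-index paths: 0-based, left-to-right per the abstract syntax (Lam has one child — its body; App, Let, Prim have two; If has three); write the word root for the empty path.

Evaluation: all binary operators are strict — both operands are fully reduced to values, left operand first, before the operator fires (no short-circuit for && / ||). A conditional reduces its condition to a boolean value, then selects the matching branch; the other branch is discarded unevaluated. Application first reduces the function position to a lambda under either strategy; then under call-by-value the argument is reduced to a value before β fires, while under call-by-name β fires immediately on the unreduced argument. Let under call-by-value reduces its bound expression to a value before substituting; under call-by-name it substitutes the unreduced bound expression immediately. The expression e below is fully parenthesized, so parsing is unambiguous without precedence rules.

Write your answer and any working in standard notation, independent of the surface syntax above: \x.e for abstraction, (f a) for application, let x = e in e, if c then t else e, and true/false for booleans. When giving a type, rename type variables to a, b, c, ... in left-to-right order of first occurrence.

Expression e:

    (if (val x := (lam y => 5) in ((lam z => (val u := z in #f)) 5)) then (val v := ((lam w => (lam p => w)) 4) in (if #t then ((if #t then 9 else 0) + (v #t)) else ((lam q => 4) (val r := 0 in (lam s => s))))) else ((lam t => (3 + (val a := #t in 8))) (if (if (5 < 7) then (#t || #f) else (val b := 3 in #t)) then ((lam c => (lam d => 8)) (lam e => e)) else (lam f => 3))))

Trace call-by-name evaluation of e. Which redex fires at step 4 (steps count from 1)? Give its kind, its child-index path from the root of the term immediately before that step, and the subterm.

Answer: if at root : (if false then (let v = ((\w.(\p.w)) 4) in (if true then ((if true then 9 else 0) + (v true)) else ((\q.4) (let r = 0 in (\s.s))))) else ((\t.(3 + (let a = true in 8))) (if (if (5 < 7) then (true || false) else (let b = 3 in true)) then ((\c.(\d.8)) (\e.e)) else (\f.3))))

Trace:
step 0: (if (let x = (\y.5) in ((\z.(let u = z in false)) 5)) then (let v = ((\w.(\p.w)) 4) in (if true then ((if true then 9 else 0) + (v true)) else ((\q.4) (let r = 0 in (\s.s))))) else ((\t.(3 + (let a = true in 8))) (if (if (5 < 7) then (true || false) else (let b = 3 in true)) then ((\c.(\d.8)) (\e.e)) else (\f.3))))
step 1: [let@0] (if ((\z.(let u = z in false)) 5) then (let v = ((\w.(\p.w)) 4) in (if true then ((if true then 9 else 0) + (v true)) else ((\q.4) (let r = 0 in (\s.s))))) else ((\t.(3 + (let a = true in 8))) (if (if (5 < 7) then (true || false) else (let b = 3 in true)) then ((\c.(\d.8)) (\e.e)) else (\f.3))))
step 2: [beta@0] (if (let u = 5 in false) then (let v = ((\w.(\p.w)) 4) in (if true then ((if true then 9 else 0) + (v true)) else ((\q.4) (let r = 0 in (\s.s))))) else ((\t.(3 + (let a = true in 8))) (if (if (5 < 7) then (true || false) else (let b = 3 in true)) then ((\c.(\d.8)) (\e.e)) else (\f.3))))
step 3: [let@0] (if false then (let v = ((\w.(\p.w)) 4) in (if true then ((if true then 9 else 0) + (v true)) else ((\q.4) (let r = 0 in (\s.s))))) else ((\t.(3 + (let a = true in 8))) (if (if (5 < 7) then (true || false) else (let b = 3 in true)) then ((\c.(\d.8)) (\e.e)) else (\f.3))))
step 4: [if@root] ((\t.(3 + (let a = true in 8))) (if (if (5 < 7) then (true || false) else (let b = 3 in true)) then ((\c.(\d.8)) (\e.e)) else (\f.3)))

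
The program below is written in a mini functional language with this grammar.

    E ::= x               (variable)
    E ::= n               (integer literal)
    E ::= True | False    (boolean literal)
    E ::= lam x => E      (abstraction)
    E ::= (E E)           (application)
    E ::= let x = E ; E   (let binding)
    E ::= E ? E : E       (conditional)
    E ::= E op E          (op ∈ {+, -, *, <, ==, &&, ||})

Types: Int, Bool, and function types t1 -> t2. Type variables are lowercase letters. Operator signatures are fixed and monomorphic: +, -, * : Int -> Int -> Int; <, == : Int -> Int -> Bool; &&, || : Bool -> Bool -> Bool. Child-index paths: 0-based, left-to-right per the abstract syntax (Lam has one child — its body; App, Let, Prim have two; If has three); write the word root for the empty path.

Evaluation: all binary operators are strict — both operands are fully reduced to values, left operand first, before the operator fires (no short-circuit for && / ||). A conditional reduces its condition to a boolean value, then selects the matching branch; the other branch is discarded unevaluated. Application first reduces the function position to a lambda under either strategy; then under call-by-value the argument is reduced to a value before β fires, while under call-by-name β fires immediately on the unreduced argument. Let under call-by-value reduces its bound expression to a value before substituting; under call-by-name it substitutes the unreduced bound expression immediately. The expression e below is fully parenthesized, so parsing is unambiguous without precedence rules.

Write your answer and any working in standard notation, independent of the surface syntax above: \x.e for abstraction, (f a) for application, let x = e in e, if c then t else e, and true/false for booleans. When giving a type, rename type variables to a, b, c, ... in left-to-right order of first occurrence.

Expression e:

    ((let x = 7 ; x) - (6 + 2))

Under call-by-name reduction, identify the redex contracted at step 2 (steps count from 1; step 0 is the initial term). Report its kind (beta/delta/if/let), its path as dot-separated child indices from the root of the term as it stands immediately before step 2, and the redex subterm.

Answer: delta at 1 : (6 + 2)

Working:
step 0: ((let x = 7 in x) - (6 + 2))
step 1: [let@0] (7 - (6 + 2))
step 2: [delta@1] (7 - 8)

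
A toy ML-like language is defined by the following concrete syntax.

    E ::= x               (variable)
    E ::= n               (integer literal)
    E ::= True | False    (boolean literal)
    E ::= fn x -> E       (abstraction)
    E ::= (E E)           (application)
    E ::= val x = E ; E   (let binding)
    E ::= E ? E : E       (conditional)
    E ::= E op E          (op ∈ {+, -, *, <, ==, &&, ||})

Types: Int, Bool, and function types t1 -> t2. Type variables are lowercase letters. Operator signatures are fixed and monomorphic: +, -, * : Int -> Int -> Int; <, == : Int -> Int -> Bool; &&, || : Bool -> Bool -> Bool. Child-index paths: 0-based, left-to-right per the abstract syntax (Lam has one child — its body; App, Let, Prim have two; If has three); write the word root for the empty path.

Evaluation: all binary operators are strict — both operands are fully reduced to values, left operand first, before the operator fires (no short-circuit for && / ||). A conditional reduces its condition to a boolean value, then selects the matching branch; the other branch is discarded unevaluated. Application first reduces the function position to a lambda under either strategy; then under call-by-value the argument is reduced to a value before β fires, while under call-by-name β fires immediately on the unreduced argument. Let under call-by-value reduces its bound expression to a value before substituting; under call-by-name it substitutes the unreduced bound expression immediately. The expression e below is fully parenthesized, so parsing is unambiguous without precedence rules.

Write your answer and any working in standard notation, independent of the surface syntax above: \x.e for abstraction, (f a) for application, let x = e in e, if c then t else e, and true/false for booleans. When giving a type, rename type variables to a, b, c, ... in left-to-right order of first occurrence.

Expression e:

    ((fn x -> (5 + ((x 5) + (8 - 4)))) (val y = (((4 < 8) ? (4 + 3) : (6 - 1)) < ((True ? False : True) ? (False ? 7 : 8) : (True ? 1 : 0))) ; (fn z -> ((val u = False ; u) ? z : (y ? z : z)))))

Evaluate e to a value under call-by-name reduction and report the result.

Answer: 14

Working:
step 0: ((\x.(5 + ((x 5) + (8 - 4)))) (let y = ((if (4 < 8) then (4 + 3) else (6 - 1)) < (if (if true then false else true) then (if false then 7 else 8) else (if true then 1 else 0))) in (\z.(if (let u = false in u) then z else (if y then z else z)))))
step 1: [beta@root] (5 + (((let y = ((if (4 < 8) then (4 + 3) else (6 - 1)) < (if (if true then false else true) then (if false then 7 else 8) else (if true then 1 else 0))) in (\z.(if (let u = false in u) then z else (if y then z else z)))) 5) + (8 - 4)))
step 2: [let@1.0.0] (5 + (((\z.(if (let u = false in u) then z else (if ((if (4 < 8) then (4 + 3) else (6 - 1)) < (if (if true then false else true) then (if false then 7 else 8) else (if true then 1 else 0))) then z else z))) 5) + (8 - 4)))
step 3: [beta@1.0] (5 + ((if (let u = false in u) then 5 else (if ((if (4 < 8) then (4 + 3) else (6 - 1)) < (if (if true then false else true) then (if false then 7 else 8) else (if true then 1 else 0))) then 5 else 5)) + (8 - 4)))
step 4: [let@1.0.0] (5 + ((if false then 5 else (if ((if (4 < 8) then (4 + 3) else (6 - 1)) < (if (if true then false else true) then (if false then 7 else 8) else (if true then 1 else 0))) then 5 else 5)) + (8 - 4)))
step 5: [if@1.0] (5 + ((if ((if (4 < 8) then (4 + 3) else (6 - 1)) < (if (if true then false else true) then (if false then 7 else 8) else (if true then 1 else 0))) then 5 else 5) + (8 - 4)))
step 6: [delta@1.0.0.0.0] (5 + ((if ((if true then (4 + 3) else (6 - 1)) < (if (if true then false else true) then (if false then 7 else 8) else (if true then 1 else 0))) then 5 else 5) + (8 - 4)))
step 7: [if@1.0.0.0] (5 + ((if ((4 + 3) < (if (if true then false else true) then (if false then 7 else 8) else (if true then 1 else 0))) then 5 else 5) + (8 - 4)))
step 8: [delta@1.0.0.0] (5 + ((if (7 < (if (if true then false else true) then (if false then 7 else 8) else (if true then 1 else 0))) then 5 else 5) + (8 - 4)))
step 9: [if@1.0.0.1.0] (5 + ((if (7 < (if false then (if false then 7 else 8) else (if true then 1 else 0))) then 5 else 5) + (8 - 4)))
step 10: [if@1.0.0.1] (5 + ((if (7 < (if true then 1 else 0)) then 5 else 5) + (8 - 4)))
step 11: [if@1.0.0.1] (5 + ((if (7 < 1) then 5 else 5) + (8 - 4)))
step 12: [delta@1.0.0] (5 + ((if false then 5 else 5) + (8 - 4)))
step 13: [if@1.0] (5 + (5 + (8 - 4)))
step 14: [delta@1.1] (5 + (5 + 4))
step 15: [delta@1] (5 + 9)
step 16: [delta@root] 14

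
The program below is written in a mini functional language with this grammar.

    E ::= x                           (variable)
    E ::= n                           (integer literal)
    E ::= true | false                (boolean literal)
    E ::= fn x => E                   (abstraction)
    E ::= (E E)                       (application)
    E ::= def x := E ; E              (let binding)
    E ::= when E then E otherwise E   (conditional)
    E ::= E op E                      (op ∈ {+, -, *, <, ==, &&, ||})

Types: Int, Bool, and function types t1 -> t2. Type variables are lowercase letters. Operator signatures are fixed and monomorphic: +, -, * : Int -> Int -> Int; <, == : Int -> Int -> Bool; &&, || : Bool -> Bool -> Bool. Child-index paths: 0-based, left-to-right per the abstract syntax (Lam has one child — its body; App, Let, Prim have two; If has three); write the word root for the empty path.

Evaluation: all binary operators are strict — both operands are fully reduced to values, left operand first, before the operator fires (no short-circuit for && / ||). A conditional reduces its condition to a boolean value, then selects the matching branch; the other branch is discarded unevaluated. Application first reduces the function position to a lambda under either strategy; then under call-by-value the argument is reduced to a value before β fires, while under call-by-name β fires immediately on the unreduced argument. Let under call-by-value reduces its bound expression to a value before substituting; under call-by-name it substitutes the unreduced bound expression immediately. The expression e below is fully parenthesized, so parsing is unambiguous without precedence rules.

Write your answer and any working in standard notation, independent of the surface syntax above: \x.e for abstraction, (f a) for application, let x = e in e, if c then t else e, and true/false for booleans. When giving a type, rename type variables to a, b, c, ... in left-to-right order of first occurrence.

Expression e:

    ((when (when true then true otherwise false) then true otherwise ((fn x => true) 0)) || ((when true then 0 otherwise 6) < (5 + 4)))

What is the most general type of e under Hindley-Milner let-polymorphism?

Answer: Bool

Trace:
  unify Bool ~ Bool
  unify Bool ~ Bool
  unify Bool ~ Bool
\x._ : a -> Bool
  unify a -> Bool ~ Int -> b
  unify a ~ Int
  unify Bool ~ b
_ _ : Bool
  unify Bool ~ Bool
  unify Bool ~ Bool
  unify Bool ~ Bool
  unify Int ~ Int
  unify Int ~ Int
  unify Int ~ Int
  unify Int ~ Int
  unify Int ~ Int
  unify Bool ~ Bool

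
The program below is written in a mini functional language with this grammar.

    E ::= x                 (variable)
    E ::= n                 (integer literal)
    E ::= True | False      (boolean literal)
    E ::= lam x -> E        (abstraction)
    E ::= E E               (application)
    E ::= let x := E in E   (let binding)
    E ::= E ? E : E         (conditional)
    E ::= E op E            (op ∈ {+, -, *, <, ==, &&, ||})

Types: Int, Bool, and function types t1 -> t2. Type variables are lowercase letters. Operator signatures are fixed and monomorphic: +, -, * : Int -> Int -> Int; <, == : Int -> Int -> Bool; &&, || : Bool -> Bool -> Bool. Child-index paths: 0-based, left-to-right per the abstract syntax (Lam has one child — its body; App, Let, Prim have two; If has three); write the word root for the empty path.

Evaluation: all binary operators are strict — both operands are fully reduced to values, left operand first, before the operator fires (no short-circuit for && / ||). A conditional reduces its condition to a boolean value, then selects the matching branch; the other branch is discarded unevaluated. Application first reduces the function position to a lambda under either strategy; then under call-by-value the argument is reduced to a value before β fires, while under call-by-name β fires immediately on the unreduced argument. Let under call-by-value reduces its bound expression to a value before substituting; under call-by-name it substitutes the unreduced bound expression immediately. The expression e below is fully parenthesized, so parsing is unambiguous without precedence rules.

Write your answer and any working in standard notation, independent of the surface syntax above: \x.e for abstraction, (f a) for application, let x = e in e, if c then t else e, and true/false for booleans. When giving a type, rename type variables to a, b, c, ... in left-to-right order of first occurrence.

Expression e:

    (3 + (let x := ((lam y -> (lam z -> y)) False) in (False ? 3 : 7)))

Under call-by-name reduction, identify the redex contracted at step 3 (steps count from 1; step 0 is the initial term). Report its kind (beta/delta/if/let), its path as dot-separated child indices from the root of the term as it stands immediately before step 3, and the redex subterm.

Answer: delta at root : (3 + 7)

Trace:
step 0: (3 + (let x = ((\y.(\z.y)) false) in (if false then 3 else 7)))
step 1: [let@1] (3 + (if false then 3 else 7))
step 2: [if@1] (3 + 7)
step 3: [delta@root] 10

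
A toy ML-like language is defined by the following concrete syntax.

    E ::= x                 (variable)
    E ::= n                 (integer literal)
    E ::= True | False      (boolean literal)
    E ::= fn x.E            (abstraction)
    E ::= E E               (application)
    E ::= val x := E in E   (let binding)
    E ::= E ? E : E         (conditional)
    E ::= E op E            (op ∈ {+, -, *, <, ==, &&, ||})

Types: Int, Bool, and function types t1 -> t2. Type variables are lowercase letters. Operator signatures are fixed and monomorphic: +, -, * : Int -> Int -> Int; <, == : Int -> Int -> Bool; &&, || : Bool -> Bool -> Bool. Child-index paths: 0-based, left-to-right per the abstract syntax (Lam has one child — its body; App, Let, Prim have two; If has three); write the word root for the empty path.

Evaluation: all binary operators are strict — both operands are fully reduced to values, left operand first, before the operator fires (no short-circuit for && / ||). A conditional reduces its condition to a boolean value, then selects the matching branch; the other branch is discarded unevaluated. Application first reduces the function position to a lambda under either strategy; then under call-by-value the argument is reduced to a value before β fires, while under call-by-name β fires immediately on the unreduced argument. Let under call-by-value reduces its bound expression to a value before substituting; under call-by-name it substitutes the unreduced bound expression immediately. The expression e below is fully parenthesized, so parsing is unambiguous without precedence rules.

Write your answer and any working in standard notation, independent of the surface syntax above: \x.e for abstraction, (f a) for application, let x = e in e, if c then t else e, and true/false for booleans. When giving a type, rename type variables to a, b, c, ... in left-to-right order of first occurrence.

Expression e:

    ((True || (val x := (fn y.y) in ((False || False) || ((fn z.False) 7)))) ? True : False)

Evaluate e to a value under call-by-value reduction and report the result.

Answer: true

Working:
step 0: (if (true || (let x = (\y.y) in ((false || false) || ((\z.false) 7)))) then true else false)
step 1: [let@0.1] (if (true || ((false || false) || ((\z.false) 7))) then true else false)
step 2: [delta@0.1.0] (if (true || (false || ((\z.false) 7))) then true else false)
step 3: [beta@0.1.1] (if (true || (false || false)) then true else false)
step 4: [delta@0.1] (if (true || false) then true else false)
step 5: [delta@0] (if true then true else false)
step 6: [if@root] true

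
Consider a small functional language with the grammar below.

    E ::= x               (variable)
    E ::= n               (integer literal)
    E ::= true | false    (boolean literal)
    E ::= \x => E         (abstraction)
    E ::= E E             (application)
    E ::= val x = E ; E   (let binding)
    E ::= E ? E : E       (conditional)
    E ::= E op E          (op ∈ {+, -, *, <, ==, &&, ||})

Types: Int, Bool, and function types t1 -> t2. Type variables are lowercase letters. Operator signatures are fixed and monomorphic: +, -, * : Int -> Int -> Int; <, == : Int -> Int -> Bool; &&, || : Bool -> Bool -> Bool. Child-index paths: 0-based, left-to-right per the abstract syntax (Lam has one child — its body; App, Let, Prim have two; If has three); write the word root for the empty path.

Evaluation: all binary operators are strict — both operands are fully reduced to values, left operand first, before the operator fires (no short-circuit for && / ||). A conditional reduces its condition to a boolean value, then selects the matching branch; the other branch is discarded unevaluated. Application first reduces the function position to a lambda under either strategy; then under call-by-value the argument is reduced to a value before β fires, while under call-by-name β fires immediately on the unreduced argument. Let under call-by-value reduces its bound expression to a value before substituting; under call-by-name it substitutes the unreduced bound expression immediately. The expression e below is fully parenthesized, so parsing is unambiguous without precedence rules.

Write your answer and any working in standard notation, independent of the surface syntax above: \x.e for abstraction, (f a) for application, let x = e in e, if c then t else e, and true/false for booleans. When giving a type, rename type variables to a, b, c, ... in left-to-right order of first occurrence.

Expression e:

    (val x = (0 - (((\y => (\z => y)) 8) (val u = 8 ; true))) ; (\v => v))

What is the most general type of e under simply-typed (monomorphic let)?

Answer: a -> a

Derivation:
  unify Int ~ Int
y : a
\z._ : b -> a
\y._ : a -> b -> a
  unify a -> b -> a ~ Int -> c
  unify a ~ Int
  unify b -> Int ~ c
_ _ : b -> Int
let u : Int
  unify b -> Int ~ Bool -> d
  unify b ~ Bool
  unify Int ~ d
_ _ : Int
  unify Int ~ Int
let x : Int
v : e
\v._ : e -> e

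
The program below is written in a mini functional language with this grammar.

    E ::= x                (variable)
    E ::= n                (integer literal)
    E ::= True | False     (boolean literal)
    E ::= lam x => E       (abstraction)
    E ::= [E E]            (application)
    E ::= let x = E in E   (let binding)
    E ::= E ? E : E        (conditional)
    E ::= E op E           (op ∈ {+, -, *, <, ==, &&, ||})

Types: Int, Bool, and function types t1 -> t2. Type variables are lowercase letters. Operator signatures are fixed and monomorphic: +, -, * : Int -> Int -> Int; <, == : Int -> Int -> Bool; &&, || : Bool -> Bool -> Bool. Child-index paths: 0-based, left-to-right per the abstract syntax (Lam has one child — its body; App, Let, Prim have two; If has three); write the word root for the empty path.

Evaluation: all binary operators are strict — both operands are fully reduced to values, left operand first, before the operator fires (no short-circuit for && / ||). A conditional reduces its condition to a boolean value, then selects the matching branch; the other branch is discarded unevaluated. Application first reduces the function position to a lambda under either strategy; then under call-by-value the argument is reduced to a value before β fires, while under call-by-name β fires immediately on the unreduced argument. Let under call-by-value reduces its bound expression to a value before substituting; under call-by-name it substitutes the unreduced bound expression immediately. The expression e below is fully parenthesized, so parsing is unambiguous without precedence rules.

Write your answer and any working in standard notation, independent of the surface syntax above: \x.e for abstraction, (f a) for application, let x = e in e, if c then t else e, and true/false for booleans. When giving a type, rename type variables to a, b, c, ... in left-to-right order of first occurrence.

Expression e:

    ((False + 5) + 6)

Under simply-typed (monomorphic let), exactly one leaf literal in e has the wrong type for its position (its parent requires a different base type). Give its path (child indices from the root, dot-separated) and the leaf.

Derivation:
  unify Bool ~ Int
  FAIL: mismatch Bool ~ Int

Answer: 0.0 : false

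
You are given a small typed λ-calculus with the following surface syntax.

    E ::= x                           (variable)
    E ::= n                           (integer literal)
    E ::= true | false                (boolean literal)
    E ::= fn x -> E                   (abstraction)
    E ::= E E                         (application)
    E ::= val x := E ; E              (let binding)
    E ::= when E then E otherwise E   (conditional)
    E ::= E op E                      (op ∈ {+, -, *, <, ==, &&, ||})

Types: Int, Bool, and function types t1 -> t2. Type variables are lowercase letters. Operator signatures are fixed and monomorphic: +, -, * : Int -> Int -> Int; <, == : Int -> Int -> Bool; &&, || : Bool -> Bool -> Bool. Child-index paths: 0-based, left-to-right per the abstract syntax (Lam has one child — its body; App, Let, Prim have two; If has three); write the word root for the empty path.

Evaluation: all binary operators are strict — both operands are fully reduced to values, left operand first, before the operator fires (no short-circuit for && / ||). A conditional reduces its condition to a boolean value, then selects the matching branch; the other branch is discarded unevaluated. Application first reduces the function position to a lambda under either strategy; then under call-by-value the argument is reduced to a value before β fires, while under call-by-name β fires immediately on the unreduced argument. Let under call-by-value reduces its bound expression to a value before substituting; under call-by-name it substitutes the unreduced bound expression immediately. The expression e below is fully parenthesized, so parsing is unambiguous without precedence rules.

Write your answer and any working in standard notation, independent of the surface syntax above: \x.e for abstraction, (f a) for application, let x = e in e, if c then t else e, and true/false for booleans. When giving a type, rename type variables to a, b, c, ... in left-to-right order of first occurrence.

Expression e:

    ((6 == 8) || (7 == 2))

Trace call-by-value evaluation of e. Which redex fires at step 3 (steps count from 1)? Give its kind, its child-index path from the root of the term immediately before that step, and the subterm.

Answer: delta at root : (false || false)

Derivation:
step 0: ((6 == 8) || (7 == 2))
step 1: [delta@0] (false || (7 == 2))
step 2: [delta@1] (false || false)
step 3: [delta@root] false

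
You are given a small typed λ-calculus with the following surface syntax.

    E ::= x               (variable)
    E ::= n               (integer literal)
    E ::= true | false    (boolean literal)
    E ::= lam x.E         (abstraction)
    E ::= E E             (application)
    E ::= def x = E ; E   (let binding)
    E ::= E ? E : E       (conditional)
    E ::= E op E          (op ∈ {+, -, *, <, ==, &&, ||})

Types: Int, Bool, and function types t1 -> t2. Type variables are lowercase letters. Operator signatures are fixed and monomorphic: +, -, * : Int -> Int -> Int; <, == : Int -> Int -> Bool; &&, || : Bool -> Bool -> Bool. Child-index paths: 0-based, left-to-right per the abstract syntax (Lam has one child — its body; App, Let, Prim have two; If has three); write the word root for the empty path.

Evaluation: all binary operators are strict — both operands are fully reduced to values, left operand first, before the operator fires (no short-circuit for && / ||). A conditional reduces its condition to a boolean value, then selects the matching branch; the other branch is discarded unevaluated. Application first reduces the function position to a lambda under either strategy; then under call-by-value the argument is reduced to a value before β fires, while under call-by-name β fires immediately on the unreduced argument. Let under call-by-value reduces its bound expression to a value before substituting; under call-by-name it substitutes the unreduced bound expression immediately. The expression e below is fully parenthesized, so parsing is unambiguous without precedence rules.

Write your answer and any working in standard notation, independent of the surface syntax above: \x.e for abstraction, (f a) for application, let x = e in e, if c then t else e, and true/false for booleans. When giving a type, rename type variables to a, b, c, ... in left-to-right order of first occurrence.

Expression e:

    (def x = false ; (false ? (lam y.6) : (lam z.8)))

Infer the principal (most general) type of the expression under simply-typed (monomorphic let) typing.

Derivation:
let x : Bool
  unify Bool ~ Bool
\y._ : a -> Int
\z._ : b -> Int
  unify a -> Int ~ b -> Int
  unify a ~ b
  unify Int ~ Int

Answer: a -> Int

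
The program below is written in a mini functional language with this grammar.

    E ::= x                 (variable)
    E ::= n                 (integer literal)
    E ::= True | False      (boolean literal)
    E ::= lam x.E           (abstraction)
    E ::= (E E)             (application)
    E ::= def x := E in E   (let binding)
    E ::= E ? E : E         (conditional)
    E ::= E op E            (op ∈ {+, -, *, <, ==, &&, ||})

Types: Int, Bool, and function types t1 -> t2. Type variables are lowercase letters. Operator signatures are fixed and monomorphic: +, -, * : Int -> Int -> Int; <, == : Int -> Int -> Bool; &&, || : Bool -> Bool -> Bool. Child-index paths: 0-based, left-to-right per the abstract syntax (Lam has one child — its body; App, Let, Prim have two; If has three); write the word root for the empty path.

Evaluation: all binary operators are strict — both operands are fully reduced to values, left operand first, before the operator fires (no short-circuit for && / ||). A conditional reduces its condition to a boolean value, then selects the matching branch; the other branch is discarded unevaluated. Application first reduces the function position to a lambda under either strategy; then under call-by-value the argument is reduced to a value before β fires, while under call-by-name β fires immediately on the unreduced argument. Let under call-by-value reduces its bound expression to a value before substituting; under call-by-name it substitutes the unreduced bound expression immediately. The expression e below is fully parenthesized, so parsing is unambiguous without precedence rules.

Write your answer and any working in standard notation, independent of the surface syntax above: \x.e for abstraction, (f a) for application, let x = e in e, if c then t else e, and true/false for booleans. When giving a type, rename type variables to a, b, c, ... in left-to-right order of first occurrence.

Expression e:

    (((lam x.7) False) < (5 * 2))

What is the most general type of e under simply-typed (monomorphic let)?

Derivation:
\x._ : a -> Int
  unify a -> Int ~ Bool -> b
  unify a ~ Bool
  unify Int ~ b
_ _ : Int
  unify Int ~ Int
  unify Int ~ Int
  unify Int ~ Int
  unify Int ~ Int

Answer: Bool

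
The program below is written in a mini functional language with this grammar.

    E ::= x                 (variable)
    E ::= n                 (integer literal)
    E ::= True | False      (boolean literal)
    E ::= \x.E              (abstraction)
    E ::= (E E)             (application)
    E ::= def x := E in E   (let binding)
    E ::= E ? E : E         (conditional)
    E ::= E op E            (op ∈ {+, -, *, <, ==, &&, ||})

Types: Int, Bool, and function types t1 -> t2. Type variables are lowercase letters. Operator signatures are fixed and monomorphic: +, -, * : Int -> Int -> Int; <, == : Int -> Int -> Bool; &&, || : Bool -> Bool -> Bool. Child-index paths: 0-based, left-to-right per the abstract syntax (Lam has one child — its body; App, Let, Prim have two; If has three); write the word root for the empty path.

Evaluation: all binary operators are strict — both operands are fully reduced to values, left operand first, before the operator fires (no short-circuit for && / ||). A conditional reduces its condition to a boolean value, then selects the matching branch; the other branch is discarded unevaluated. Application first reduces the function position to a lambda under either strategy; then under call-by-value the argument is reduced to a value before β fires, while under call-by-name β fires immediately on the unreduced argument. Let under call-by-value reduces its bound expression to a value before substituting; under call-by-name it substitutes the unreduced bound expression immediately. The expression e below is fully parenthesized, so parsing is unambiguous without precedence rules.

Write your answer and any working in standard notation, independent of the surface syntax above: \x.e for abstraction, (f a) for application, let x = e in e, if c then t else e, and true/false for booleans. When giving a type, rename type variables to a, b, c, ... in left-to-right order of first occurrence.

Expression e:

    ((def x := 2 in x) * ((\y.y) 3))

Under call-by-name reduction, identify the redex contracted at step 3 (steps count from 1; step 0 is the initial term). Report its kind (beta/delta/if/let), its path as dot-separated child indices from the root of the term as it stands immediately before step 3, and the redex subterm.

Working:
step 0: ((let x = 2 in x) * ((\y.y) 3))
step 1: [let@0] (2 * ((\y.y) 3))
step 2: [beta@1] (2 * 3)
step 3: [delta@root] 6

Answer: delta at root : (2 * 3)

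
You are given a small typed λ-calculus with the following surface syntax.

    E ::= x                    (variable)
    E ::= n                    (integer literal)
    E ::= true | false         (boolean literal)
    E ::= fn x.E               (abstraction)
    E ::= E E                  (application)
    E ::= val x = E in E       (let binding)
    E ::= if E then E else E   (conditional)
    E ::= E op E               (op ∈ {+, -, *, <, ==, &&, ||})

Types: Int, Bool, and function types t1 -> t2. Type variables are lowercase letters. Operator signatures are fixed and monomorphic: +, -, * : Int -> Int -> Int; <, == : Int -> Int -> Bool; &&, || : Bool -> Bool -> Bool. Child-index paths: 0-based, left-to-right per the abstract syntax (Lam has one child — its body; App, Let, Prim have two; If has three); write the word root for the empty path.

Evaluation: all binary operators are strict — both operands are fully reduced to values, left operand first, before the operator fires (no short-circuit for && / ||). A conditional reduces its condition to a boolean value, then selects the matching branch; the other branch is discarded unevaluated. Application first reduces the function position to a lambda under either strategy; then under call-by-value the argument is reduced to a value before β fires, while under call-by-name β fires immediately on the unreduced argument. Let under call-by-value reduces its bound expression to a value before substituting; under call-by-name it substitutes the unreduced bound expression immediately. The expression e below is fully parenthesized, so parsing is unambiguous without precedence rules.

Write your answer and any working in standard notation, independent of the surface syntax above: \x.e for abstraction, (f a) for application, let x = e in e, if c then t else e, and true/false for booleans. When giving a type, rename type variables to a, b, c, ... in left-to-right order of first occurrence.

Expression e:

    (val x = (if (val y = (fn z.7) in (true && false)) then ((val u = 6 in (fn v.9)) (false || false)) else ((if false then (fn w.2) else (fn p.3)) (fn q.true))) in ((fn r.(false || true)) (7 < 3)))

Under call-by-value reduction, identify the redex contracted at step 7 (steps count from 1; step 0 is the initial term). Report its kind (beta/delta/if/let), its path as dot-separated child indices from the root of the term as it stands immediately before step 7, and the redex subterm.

Answer: delta at 1 : (7 < 3)

Trace:
step 0: (let x = (if (let y = (\z.7) in (true && false)) then ((let u = 6 in (\v.9)) (false || false)) else ((if false then (\w.2) else (\p.3)) (\q.true))) in ((\r.(false || true)) (7 < 3)))
step 1: [let@0.0] (let x = (if (true && false) then ((let u = 6 in (\v.9)) (false || false)) else ((if false then (\w.2) else (\p.3)) (\q.true))) in ((\r.(false || true)) (7 < 3)))
step 2: [delta@0.0] (let x = (if false then ((let u = 6 in (\v.9)) (false || false)) else ((if false then (\w.2) else (\p.3)) (\q.true))) in ((\r.(false || true)) (7 < 3)))
step 3: [if@0] (let x = ((if false then (\w.2) else (\p.3)) (\q.true)) in ((\r.(false || true)) (7 < 3)))
step 4: [if@0.0] (let x = ((\p.3) (\q.true)) in ((\r.(false || true)) (7 < 3)))
step 5: [beta@0] (let x = 3 in ((\r.(false || true)) (7 < 3)))
step 6: [let@root] ((\r.(false || true)) (7 < 3))
step 7: [delta@1] ((\r.(false || true)) false)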